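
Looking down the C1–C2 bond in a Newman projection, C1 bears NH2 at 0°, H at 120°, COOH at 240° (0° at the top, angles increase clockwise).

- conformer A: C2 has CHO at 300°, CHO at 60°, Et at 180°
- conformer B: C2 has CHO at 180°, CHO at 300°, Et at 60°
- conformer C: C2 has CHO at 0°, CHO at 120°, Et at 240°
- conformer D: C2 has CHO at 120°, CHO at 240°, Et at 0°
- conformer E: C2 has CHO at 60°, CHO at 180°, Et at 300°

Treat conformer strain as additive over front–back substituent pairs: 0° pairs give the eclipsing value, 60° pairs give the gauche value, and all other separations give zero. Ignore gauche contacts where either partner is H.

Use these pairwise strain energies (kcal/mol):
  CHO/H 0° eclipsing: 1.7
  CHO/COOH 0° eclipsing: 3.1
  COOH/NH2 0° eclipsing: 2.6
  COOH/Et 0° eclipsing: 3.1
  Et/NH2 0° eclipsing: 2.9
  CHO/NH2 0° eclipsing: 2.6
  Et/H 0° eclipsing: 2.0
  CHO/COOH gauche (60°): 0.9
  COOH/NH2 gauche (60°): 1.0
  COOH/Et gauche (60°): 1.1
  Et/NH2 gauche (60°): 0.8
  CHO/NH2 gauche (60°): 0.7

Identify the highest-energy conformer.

A is staggered. NH2 at 0° is gauche with CHO at 300° (0.7); NH2 at 0° is gauche with CHO at 60° (0.7); COOH at 240° is gauche with CHO at 300° (0.9); COOH at 240° is gauche with Et at 180° (1.1). Total 3.4 kcal/mol.
B is staggered. NH2 at 0° is gauche with CHO at 300° (0.7); NH2 at 0° is gauche with Et at 60° (0.8); COOH at 240° is gauche with CHO at 180° (0.9); COOH at 240° is gauche with CHO at 300° (0.9). Total 3.3 kcal/mol.
C is eclipsed. NH2 at 0° is eclipsed with CHO at 0° (2.6); H at 120° is eclipsed with CHO at 120° (1.7); COOH at 240° is eclipsed with Et at 240° (3.1). Total 7.4 kcal/mol.
D is eclipsed. NH2 at 0° is eclipsed with Et at 0° (2.9); H at 120° is eclipsed with CHO at 120° (1.7); COOH at 240° is eclipsed with CHO at 240° (3.1). Total 7.7 kcal/mol.
E is staggered. NH2 at 0° is gauche with CHO at 60° (0.7); NH2 at 0° is gauche with Et at 300° (0.8); COOH at 240° is gauche with CHO at 180° (0.9); COOH at 240° is gauche with Et at 300° (1.1). Total 3.5 kcal/mol.
D has the highest total (7.7 kcal/mol).

D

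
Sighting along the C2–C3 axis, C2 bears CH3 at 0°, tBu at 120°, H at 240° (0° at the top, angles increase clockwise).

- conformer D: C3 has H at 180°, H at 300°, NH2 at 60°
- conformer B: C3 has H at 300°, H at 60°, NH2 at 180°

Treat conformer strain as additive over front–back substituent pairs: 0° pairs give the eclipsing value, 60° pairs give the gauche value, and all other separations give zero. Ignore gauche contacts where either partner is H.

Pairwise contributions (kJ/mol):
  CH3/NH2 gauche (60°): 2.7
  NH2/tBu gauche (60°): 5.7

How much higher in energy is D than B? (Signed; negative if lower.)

+2.7 kJ/mol

D is staggered. CH3 at 0° is gauche with NH2 at 60° (2.7); tBu at 120° is gauche with NH2 at 60° (5.7). Total 8.4 kJ/mol.
B is staggered. tBu at 120° is gauche with NH2 at 180° (5.7). Total 5.7 kJ/mol.
E(D) − E(B) = 8.4 − 5.7 = +2.7 kJ/mol.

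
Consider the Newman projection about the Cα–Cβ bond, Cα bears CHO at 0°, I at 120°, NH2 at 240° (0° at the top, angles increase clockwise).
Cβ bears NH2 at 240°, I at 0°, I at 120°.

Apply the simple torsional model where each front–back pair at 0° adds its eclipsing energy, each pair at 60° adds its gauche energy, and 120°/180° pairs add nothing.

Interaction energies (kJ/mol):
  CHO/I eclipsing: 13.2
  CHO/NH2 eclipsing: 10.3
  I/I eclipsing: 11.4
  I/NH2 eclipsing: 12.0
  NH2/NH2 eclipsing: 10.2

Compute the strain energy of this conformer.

This conformer (eclipsed): CHO–I eclipsed, I–I eclipsed, NH2–NH2 eclipsed; 13.2 + 11.4 + 10.2 = 34.8 kJ/mol.

34.8 kJ/mol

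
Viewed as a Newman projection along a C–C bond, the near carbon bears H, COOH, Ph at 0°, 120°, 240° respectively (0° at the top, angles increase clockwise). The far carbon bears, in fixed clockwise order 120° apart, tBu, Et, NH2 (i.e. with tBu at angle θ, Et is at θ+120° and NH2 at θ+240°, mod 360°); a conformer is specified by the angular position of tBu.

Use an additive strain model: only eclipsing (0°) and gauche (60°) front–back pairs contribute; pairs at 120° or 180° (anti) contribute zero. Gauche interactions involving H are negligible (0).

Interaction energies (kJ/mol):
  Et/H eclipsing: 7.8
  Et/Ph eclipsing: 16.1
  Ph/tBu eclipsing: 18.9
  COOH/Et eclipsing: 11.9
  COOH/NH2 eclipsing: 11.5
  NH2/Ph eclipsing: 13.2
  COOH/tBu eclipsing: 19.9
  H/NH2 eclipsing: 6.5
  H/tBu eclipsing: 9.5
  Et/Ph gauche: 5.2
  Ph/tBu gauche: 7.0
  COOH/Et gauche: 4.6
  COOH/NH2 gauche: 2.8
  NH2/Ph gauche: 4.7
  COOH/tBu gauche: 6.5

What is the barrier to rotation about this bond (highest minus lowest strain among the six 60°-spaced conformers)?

tBu at 0° (eclipsed): H(0°)/tBu(0°) eclipsed 9.5; COOH(120°)/Et(120°) eclipsed 11.9; Ph(240°)/NH2(240°) eclipsed 13.2 → 34.6 kJ/mol.
tBu at 60° (staggered): COOH(120°)/tBu(60°) gauche 6.5; COOH(120°)/Et(180°) gauche 4.6; Ph(240°)/Et(180°) gauche 5.2; Ph(240°)/NH2(300°) gauche 4.7 → 21.0 kJ/mol.
tBu at 120° (eclipsed): H(0°)/NH2(0°) eclipsed 6.5; COOH(120°)/tBu(120°) eclipsed 19.9; Ph(240°)/Et(240°) eclipsed 16.1 → 42.5 kJ/mol.
tBu at 180° (staggered): COOH(120°)/tBu(180°) gauche 6.5; COOH(120°)/NH2(60°) gauche 2.8; Ph(240°)/tBu(180°) gauche 7.0; Ph(240°)/Et(300°) gauche 5.2 → 21.5 kJ/mol.
tBu at 240° (eclipsed): H(0°)/Et(0°) eclipsed 7.8; COOH(120°)/NH2(120°) eclipsed 11.5; Ph(240°)/tBu(240°) eclipsed 18.9 → 38.2 kJ/mol.
tBu at 300° (staggered): COOH(120°)/Et(60°) gauche 4.6; COOH(120°)/NH2(180°) gauche 2.8; Ph(240°)/tBu(300°) gauche 7.0; Ph(240°)/NH2(180°) gauche 4.7 → 19.1 kJ/mol.
Max at 120° (42.5 kJ/mol), min at 300° (19.1 kJ/mol); barrier = 23.4 kJ/mol.

23.4 kJ/mol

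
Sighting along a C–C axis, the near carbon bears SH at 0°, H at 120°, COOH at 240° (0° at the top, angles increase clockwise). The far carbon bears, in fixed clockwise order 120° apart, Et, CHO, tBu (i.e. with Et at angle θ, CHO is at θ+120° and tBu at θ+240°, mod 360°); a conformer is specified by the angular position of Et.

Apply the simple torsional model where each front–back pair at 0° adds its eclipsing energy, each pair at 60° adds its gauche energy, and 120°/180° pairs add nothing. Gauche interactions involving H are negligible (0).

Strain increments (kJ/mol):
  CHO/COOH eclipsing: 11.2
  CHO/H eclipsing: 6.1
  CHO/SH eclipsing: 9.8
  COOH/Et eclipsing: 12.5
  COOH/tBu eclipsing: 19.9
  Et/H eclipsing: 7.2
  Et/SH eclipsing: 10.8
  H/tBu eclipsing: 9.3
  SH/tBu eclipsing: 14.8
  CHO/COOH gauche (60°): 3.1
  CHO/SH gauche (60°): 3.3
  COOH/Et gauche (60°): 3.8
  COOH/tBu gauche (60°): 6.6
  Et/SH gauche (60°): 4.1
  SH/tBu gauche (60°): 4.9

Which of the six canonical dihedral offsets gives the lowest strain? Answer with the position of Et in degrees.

Et at 0° (eclipsed): SH(0°)/Et(0°) eclipsed 10.8; H(120°)/CHO(120°) eclipsed 6.1; COOH(240°)/tBu(240°) eclipsed 19.9 → 36.8 kJ/mol.
Et at 60° (staggered): SH(0°)/Et(60°) gauche 4.1; SH(0°)/tBu(300°) gauche 4.9; COOH(240°)/CHO(180°) gauche 3.1; COOH(240°)/tBu(300°) gauche 6.6 → 18.7 kJ/mol.
Et at 120° (eclipsed): SH(0°)/tBu(0°) eclipsed 14.8; H(120°)/Et(120°) eclipsed 7.2; COOH(240°)/CHO(240°) eclipsed 11.2 → 33.2 kJ/mol.
Et at 180° (staggered): SH(0°)/CHO(300°) gauche 3.3; SH(0°)/tBu(60°) gauche 4.9; COOH(240°)/Et(180°) gauche 3.8; COOH(240°)/CHO(300°) gauche 3.1 → 15.1 kJ/mol.
Et at 240° (eclipsed): SH(0°)/CHO(0°) eclipsed 9.8; H(120°)/tBu(120°) eclipsed 9.3; COOH(240°)/Et(240°) eclipsed 12.5 → 31.6 kJ/mol.
Et at 300° (staggered): SH(0°)/Et(300°) gauche 4.1; SH(0°)/CHO(60°) gauche 3.3; COOH(240°)/Et(300°) gauche 3.8; COOH(240°)/tBu(180°) gauche 6.6 → 17.8 kJ/mol.
The minimum (15.1 kJ/mol) occurs with Et at 180°.

180°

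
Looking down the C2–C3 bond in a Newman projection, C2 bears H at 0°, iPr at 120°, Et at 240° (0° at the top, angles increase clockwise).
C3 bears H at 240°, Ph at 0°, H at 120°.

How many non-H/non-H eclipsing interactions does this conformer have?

Every eclipsing pair involves H, so the count is 0.

0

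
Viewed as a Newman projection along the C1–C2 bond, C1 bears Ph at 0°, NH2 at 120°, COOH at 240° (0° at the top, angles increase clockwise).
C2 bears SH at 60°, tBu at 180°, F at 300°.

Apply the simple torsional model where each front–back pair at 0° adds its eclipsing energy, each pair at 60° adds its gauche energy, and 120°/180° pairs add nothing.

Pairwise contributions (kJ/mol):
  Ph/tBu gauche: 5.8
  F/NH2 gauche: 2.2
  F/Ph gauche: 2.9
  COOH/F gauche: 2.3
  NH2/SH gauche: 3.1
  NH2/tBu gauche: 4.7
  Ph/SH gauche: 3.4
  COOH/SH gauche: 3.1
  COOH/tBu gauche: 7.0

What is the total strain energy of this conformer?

This conformer is staggered. Ph at 0° is gauche with SH at 60° (3.4); Ph at 0° is gauche with F at 300° (2.9); NH2 at 120° is gauche with SH at 60° (3.1); NH2 at 120° is gauche with tBu at 180° (4.7); COOH at 240° is gauche with tBu at 180° (7.0); COOH at 240° is gauche with F at 300° (2.3). Total 23.4 kJ/mol.

23.4 kJ/mol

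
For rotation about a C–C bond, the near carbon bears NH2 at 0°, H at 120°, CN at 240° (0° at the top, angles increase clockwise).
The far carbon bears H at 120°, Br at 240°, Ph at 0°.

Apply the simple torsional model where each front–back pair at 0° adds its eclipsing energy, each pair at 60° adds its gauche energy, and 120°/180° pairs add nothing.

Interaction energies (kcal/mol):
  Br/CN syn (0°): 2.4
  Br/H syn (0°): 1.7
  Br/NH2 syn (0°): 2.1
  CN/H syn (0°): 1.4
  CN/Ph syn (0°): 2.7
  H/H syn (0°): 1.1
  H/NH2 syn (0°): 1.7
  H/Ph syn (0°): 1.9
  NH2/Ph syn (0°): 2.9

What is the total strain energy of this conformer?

6.4 kcal/mol

This conformer is eclipsed. NH2 at 0° is eclipsed with Ph at 0° (2.9); H at 120° is eclipsed with H at 120° (1.1); CN at 240° is eclipsed with Br at 240° (2.4). Total 6.4 kcal/mol.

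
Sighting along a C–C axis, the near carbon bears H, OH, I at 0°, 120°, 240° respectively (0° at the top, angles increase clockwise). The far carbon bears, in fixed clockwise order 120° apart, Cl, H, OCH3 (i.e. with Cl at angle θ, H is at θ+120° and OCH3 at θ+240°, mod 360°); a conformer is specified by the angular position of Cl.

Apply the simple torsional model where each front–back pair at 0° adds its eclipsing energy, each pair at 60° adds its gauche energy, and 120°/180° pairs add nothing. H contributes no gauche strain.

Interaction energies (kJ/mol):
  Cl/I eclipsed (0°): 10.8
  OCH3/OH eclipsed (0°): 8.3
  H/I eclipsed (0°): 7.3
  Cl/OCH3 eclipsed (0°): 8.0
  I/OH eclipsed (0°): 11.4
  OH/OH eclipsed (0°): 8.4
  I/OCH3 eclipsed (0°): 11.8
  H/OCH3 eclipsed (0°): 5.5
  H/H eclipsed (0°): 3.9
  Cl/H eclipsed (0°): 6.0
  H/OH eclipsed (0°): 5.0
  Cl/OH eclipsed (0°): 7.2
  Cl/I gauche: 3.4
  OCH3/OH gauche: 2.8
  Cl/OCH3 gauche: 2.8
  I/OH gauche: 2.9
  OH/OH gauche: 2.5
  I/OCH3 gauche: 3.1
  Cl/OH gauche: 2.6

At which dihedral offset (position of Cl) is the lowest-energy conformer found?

60°

Cl at 0° (eclipsed): H–Cl eclipsed, OH–H eclipsed, I–OCH3 eclipsed; 6.0 + 5.0 + 11.8 = 22.8 kJ/mol.
Cl at 60° (staggered): OH–Cl gauche, I–OCH3 gauche; 2.6 + 3.1 = 5.7 kJ/mol.
Cl at 120° (eclipsed): H–OCH3 eclipsed, OH–Cl eclipsed, I–H eclipsed; 5.5 + 7.2 + 7.3 = 20.0 kJ/mol.
Cl at 180° (staggered): OH–Cl gauche, OH–OCH3 gauche, I–Cl gauche; 2.6 + 2.8 + 3.4 = 8.8 kJ/mol.
Cl at 240° (eclipsed): H–H eclipsed, OH–OCH3 eclipsed, I–Cl eclipsed; 3.9 + 8.3 + 10.8 = 23.0 kJ/mol.
Cl at 300° (staggered): OH–OCH3 gauche, I–Cl gauche, I–OCH3 gauche; 2.8 + 3.4 + 3.1 = 9.3 kJ/mol.
The minimum (5.7 kJ/mol) occurs with Cl at 60°.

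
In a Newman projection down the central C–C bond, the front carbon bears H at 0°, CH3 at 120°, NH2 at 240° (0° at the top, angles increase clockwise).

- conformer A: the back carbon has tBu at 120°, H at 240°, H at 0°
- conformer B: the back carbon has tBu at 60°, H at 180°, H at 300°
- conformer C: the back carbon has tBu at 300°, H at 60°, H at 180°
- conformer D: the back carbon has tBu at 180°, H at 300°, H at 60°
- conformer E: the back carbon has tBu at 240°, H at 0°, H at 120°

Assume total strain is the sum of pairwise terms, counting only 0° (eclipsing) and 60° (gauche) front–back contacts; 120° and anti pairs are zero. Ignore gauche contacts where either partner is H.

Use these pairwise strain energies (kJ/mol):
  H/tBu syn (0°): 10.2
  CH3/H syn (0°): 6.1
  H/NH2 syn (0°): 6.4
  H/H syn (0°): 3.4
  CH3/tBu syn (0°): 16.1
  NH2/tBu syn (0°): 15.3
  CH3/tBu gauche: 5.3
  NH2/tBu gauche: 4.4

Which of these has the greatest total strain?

A

A is eclipsed. H at 0° is eclipsed with H at 0° (3.4); CH3 at 120° is eclipsed with tBu at 120° (16.1); NH2 at 240° is eclipsed with H at 240° (6.4). Total 25.9 kJ/mol.
B is staggered. CH3 at 120° is gauche with tBu at 60° (5.3). Total 5.3 kJ/mol.
C is staggered. NH2 at 240° is gauche with tBu at 300° (4.4). Total 4.4 kJ/mol.
D is staggered. CH3 at 120° is gauche with tBu at 180° (5.3); NH2 at 240° is gauche with tBu at 180° (4.4). Total 9.7 kJ/mol.
E is eclipsed. H at 0° is eclipsed with H at 0° (3.4); CH3 at 120° is eclipsed with H at 120° (6.1); NH2 at 240° is eclipsed with tBu at 240° (15.3). Total 24.8 kJ/mol.
A has the highest total (25.9 kJ/mol).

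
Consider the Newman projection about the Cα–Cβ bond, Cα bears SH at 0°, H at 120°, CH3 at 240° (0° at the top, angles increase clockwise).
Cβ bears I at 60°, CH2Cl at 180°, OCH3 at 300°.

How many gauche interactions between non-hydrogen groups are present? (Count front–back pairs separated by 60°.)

4

Non-H gauche pairs: SH(0°)/I(60°); SH(0°)/OCH3(300°); CH3(240°)/CH2Cl(180°); CH3(240°)/OCH3(300°) — 4 interactions.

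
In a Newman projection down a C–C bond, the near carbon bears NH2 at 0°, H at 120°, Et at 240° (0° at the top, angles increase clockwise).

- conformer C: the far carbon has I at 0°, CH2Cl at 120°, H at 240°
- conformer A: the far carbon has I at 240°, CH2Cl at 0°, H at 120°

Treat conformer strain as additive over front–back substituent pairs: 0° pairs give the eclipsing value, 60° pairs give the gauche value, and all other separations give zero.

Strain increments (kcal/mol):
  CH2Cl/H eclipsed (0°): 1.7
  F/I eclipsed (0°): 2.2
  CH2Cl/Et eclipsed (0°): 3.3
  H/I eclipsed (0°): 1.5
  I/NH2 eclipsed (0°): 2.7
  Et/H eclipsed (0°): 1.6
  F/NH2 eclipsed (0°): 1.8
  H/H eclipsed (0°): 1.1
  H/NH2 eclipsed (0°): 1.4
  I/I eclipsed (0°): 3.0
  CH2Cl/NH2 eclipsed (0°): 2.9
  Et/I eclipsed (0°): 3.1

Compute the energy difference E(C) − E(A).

-1.1 kcal/mol

C (eclipsed): NH2–I eclipsed, H–CH2Cl eclipsed, Et–H eclipsed; 2.7 + 1.7 + 1.6 = 6.0 kcal/mol.
A (eclipsed): NH2–CH2Cl eclipsed, H–H eclipsed, Et–I eclipsed; 2.9 + 1.1 + 3.1 = 7.1 kcal/mol.
E(C) − E(A) = 6.0 − 7.1 = -1.1 kcal/mol.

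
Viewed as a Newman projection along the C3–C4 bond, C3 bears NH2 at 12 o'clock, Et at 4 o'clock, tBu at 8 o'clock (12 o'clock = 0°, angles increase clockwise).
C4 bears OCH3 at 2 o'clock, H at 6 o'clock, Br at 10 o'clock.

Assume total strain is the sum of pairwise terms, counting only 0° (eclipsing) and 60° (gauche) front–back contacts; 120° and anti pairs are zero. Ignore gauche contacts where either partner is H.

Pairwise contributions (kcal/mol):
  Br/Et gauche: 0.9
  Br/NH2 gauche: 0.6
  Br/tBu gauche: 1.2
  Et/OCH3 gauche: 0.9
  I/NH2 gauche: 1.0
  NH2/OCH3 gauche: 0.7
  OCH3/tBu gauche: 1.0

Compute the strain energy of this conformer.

3.4 kcal/mol

This conformer (staggered): NH2–OCH3 gauche, NH2–Br gauche, Et–OCH3 gauche, tBu–Br gauche; 0.7 + 0.6 + 0.9 + 1.2 = 3.4 kcal/mol.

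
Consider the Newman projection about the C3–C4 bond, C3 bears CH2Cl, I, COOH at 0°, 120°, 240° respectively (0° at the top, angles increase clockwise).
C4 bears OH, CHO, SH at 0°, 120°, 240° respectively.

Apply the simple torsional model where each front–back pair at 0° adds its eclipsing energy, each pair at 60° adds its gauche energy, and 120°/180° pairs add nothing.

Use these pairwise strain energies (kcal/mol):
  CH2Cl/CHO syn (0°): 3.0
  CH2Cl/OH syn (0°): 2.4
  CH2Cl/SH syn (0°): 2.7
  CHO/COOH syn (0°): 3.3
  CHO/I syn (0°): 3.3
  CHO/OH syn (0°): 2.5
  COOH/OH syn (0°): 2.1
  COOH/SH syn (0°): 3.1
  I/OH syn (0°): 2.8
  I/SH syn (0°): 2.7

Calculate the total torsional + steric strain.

8.8 kcal/mol

This conformer (eclipsed): CH2Cl(0°)/OH(0°) eclipsed 2.4; I(120°)/CHO(120°) eclipsed 3.3; COOH(240°)/SH(240°) eclipsed 3.1 → 8.8 kcal/mol.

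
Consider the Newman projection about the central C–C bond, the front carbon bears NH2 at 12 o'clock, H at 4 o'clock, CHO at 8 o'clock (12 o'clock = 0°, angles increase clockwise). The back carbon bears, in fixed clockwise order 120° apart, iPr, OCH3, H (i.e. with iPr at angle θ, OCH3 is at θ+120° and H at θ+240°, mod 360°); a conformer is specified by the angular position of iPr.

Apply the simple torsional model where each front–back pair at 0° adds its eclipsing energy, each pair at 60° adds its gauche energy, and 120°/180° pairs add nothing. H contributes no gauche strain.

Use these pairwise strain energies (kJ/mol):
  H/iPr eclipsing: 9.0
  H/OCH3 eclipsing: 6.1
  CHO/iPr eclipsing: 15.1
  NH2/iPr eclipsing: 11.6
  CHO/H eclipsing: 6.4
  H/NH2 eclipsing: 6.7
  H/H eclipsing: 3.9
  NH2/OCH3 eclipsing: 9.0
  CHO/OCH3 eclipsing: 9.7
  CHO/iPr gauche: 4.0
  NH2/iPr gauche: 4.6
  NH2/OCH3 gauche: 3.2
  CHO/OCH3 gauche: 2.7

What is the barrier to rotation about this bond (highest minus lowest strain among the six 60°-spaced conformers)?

20.7 kJ/mol

iPr at 0° (eclipsed): NH2–iPr eclipsed, H–OCH3 eclipsed, CHO–H eclipsed; 11.6 + 6.1 + 6.4 = 24.1 kJ/mol.
iPr at 60° (staggered): NH2–iPr gauche, CHO–OCH3 gauche; 4.6 + 2.7 = 7.3 kJ/mol.
iPr at 120° (eclipsed): NH2–H eclipsed, H–iPr eclipsed, CHO–OCH3 eclipsed; 6.7 + 9.0 + 9.7 = 25.4 kJ/mol.
iPr at 180° (staggered): NH2–OCH3 gauche, CHO–iPr gauche, CHO–OCH3 gauche; 3.2 + 4.0 + 2.7 = 9.9 kJ/mol.
iPr at 240° (eclipsed): NH2–OCH3 eclipsed, H–H eclipsed, CHO–iPr eclipsed; 9.0 + 3.9 + 15.1 = 28.0 kJ/mol.
iPr at 300° (staggered): NH2–iPr gauche, NH2–OCH3 gauche, CHO–iPr gauche; 4.6 + 3.2 + 4.0 = 11.8 kJ/mol.
Max at 240° (28.0 kJ/mol), min at 60° (7.3 kJ/mol); barrier = 20.7 kJ/mol.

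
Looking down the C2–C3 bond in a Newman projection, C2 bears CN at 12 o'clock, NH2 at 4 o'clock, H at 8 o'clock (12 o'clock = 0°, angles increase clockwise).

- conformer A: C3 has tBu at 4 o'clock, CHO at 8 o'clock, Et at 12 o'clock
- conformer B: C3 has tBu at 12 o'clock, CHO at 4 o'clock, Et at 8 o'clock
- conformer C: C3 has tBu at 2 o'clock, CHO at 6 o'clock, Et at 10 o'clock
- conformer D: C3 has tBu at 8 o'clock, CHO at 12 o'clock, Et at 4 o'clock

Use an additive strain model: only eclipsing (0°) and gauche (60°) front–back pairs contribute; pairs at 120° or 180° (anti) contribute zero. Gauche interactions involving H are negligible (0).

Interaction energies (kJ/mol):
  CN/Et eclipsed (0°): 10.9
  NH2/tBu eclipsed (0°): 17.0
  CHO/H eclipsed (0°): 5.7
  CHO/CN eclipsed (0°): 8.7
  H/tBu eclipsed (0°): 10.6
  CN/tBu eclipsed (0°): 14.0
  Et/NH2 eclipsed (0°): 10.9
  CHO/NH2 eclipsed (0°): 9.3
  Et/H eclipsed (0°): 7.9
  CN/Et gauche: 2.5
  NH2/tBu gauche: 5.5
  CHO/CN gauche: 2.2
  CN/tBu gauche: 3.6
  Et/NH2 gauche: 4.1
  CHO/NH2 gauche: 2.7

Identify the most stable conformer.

C

A (eclipsed): CN(0°)/Et(0°) eclipsed 10.9; NH2(120°)/tBu(120°) eclipsed 17.0; H(240°)/CHO(240°) eclipsed 5.7 → 33.6 kJ/mol.
B (eclipsed): CN(0°)/tBu(0°) eclipsed 14.0; NH2(120°)/CHO(120°) eclipsed 9.3; H(240°)/Et(240°) eclipsed 7.9 → 31.2 kJ/mol.
C (staggered): CN(0°)/tBu(60°) gauche 3.6; CN(0°)/Et(300°) gauche 2.5; NH2(120°)/tBu(60°) gauche 5.5; NH2(120°)/CHO(180°) gauche 2.7 → 14.3 kJ/mol.
D (eclipsed): CN(0°)/CHO(0°) eclipsed 8.7; NH2(120°)/Et(120°) eclipsed 10.9; H(240°)/tBu(240°) eclipsed 10.6 → 30.2 kJ/mol.
C has the lowest total (14.3 kJ/mol).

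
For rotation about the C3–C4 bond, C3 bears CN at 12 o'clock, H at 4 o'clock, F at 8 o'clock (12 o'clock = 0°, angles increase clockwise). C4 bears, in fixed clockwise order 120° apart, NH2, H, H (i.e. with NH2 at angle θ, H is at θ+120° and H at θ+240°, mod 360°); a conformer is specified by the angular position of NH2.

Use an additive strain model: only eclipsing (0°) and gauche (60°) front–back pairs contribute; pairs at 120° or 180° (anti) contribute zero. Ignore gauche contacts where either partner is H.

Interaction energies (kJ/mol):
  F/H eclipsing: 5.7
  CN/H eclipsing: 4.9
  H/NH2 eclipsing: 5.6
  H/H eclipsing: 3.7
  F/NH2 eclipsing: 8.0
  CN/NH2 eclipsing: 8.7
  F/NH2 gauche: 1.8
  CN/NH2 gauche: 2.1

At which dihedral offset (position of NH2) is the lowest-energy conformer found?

NH2 at 0° is eclipsed. CN at 0° is eclipsed with NH2 at 0° (8.7); H at 120° is eclipsed with H at 120° (3.7); F at 240° is eclipsed with H at 240° (5.7). Total 18.1 kJ/mol.
NH2 at 60° is staggered. CN at 0° is gauche with NH2 at 60° (2.1). Total 2.1 kJ/mol.
NH2 at 120° is eclipsed. CN at 0° is eclipsed with H at 0° (4.9); H at 120° is eclipsed with NH2 at 120° (5.6); F at 240° is eclipsed with H at 240° (5.7). Total 16.2 kJ/mol.
NH2 at 180° is staggered. F at 240° is gauche with NH2 at 180° (1.8). Total 1.8 kJ/mol.
NH2 at 240° is eclipsed. CN at 0° is eclipsed with H at 0° (4.9); H at 120° is eclipsed with H at 120° (3.7); F at 240° is eclipsed with NH2 at 240° (8.0). Total 16.6 kJ/mol.
NH2 at 300° is staggered. CN at 0° is gauche with NH2 at 300° (2.1); F at 240° is gauche with NH2 at 300° (1.8). Total 3.9 kJ/mol.
The minimum (1.8 kJ/mol) occurs with NH2 at 180°.

180°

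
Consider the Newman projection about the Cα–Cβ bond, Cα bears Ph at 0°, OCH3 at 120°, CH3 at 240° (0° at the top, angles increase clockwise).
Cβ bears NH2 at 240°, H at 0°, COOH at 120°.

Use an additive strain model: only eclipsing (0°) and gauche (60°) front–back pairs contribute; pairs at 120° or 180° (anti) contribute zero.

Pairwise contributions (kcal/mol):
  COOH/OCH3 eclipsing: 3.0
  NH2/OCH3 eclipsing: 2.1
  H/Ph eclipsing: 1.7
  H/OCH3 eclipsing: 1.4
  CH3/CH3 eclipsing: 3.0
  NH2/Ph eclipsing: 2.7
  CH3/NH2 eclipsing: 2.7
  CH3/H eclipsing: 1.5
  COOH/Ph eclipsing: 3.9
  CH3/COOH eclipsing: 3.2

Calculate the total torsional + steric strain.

7.4 kcal/mol

This conformer (eclipsed): Ph(0°)/H(0°) eclipsed 1.7; OCH3(120°)/COOH(120°) eclipsed 3.0; CH3(240°)/NH2(240°) eclipsed 2.7 → 7.4 kcal/mol.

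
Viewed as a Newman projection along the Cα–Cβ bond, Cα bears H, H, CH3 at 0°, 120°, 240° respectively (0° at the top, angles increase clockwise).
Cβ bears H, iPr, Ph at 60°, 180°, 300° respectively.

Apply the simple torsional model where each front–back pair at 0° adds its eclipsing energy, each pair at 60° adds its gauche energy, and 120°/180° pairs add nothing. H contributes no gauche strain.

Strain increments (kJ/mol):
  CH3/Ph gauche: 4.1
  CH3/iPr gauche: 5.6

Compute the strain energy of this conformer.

9.7 kJ/mol

This conformer (staggered): CH3(240°)/iPr(180°) gauche 5.6; CH3(240°)/Ph(300°) gauche 4.1 → 9.7 kJ/mol.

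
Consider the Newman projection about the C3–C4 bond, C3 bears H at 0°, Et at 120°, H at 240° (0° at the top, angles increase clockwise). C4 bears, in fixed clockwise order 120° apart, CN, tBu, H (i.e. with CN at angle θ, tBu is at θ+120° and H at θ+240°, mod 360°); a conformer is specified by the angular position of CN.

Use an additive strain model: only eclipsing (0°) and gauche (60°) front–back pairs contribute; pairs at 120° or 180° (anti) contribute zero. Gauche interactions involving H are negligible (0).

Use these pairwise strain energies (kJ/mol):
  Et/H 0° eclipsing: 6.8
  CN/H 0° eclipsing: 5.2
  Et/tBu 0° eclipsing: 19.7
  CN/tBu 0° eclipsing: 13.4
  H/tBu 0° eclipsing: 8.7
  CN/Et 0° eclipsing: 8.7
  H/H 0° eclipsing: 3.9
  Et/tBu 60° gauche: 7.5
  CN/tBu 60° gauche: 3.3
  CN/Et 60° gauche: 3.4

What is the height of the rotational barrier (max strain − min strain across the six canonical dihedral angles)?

CN at 0° is eclipsed. H at 0° is eclipsed with CN at 0° (5.2); Et at 120° is eclipsed with tBu at 120° (19.7); H at 240° is eclipsed with H at 240° (3.9). Total 28.8 kJ/mol.
CN at 60° is staggered. Et at 120° is gauche with CN at 60° (3.4); Et at 120° is gauche with tBu at 180° (7.5). Total 10.9 kJ/mol.
CN at 120° is eclipsed. H at 0° is eclipsed with H at 0° (3.9); Et at 120° is eclipsed with CN at 120° (8.7); H at 240° is eclipsed with tBu at 240° (8.7). Total 21.3 kJ/mol.
CN at 180° is staggered. Et at 120° is gauche with CN at 180° (3.4). Total 3.4 kJ/mol.
CN at 240° is eclipsed. H at 0° is eclipsed with tBu at 0° (8.7); Et at 120° is eclipsed with H at 120° (6.8); H at 240° is eclipsed with CN at 240° (5.2). Total 20.7 kJ/mol.
CN at 300° is staggered. Et at 120° is gauche with tBu at 60° (7.5). Total 7.5 kJ/mol.
Max at 0° (28.8 kJ/mol), min at 180° (3.4 kJ/mol); barrier = 25.4 kJ/mol.

25.4 kJ/mol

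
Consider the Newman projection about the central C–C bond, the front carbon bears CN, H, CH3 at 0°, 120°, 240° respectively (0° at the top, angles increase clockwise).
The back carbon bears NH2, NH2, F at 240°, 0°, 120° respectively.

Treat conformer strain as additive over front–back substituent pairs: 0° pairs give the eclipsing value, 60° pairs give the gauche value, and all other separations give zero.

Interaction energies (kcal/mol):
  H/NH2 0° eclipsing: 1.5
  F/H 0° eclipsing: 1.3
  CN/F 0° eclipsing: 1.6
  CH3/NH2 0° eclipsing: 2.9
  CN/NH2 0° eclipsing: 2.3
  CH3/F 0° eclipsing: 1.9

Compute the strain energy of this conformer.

This conformer is eclipsed. CN at 0° is eclipsed with NH2 at 0° (2.3); H at 120° is eclipsed with F at 120° (1.3); CH3 at 240° is eclipsed with NH2 at 240° (2.9). Total 6.5 kcal/mol.

6.5 kcal/mol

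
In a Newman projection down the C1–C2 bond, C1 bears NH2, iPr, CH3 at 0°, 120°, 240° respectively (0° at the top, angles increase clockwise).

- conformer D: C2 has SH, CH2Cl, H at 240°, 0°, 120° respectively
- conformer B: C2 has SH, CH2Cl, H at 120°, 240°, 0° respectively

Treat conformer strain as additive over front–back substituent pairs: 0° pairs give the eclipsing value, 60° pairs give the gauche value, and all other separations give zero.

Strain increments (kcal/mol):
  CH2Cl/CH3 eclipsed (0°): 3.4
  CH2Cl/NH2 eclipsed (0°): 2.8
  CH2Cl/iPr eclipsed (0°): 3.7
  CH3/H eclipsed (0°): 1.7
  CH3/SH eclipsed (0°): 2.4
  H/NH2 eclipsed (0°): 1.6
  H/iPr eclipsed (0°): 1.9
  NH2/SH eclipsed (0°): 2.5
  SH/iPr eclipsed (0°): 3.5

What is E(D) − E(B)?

-1.4 kcal/mol

D is eclipsed. NH2 at 0° is eclipsed with CH2Cl at 0° (2.8); iPr at 120° is eclipsed with H at 120° (1.9); CH3 at 240° is eclipsed with SH at 240° (2.4). Total 7.1 kcal/mol.
B is eclipsed. NH2 at 0° is eclipsed with H at 0° (1.6); iPr at 120° is eclipsed with SH at 120° (3.5); CH3 at 240° is eclipsed with CH2Cl at 240° (3.4). Total 8.5 kcal/mol.
E(D) − E(B) = 7.1 − 8.5 = -1.4 kcal/mol.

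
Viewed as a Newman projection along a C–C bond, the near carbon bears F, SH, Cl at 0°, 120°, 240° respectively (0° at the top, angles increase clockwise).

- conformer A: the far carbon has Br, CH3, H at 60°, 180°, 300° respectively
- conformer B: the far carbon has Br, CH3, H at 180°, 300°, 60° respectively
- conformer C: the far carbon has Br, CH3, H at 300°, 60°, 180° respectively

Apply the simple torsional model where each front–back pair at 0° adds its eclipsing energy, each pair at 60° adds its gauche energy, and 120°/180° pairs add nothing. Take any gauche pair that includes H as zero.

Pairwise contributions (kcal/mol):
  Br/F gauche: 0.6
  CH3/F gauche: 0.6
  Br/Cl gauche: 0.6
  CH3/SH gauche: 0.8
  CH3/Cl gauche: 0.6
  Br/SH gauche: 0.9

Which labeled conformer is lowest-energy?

A is staggered. F at 0° is gauche with Br at 60° (0.6); SH at 120° is gauche with Br at 60° (0.9); SH at 120° is gauche with CH3 at 180° (0.8); Cl at 240° is gauche with CH3 at 180° (0.6). Total 2.9 kcal/mol.
B is staggered. F at 0° is gauche with CH3 at 300° (0.6); SH at 120° is gauche with Br at 180° (0.9); Cl at 240° is gauche with Br at 180° (0.6); Cl at 240° is gauche with CH3 at 300° (0.6). Total 2.7 kcal/mol.
C is staggered. F at 0° is gauche with Br at 300° (0.6); F at 0° is gauche with CH3 at 60° (0.6); SH at 120° is gauche with CH3 at 60° (0.8); Cl at 240° is gauche with Br at 300° (0.6). Total 2.6 kcal/mol.
C has the lowest total (2.6 kcal/mol).

C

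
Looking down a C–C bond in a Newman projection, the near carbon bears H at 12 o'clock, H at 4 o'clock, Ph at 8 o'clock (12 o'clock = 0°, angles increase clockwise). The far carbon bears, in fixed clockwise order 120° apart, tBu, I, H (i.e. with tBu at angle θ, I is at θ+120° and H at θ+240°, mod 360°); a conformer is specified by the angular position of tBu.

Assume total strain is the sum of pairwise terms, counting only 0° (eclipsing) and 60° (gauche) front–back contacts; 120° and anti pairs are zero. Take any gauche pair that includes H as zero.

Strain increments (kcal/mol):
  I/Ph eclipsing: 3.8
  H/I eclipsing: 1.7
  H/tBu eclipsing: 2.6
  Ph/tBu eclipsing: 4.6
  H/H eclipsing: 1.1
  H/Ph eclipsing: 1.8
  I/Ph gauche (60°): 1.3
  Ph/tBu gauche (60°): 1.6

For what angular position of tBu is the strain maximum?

tBu at 0° is eclipsed. H at 0° is eclipsed with tBu at 0° (2.6); H at 120° is eclipsed with I at 120° (1.7); Ph at 240° is eclipsed with H at 240° (1.8). Total 6.1 kcal/mol.
tBu at 60° is staggered. Ph at 240° is gauche with I at 180° (1.3). Total 1.3 kcal/mol.
tBu at 120° is eclipsed. H at 0° is eclipsed with H at 0° (1.1); H at 120° is eclipsed with tBu at 120° (2.6); Ph at 240° is eclipsed with I at 240° (3.8). Total 7.5 kcal/mol.
tBu at 180° is staggered. Ph at 240° is gauche with tBu at 180° (1.6); Ph at 240° is gauche with I at 300° (1.3). Total 2.9 kcal/mol.
tBu at 240° is eclipsed. H at 0° is eclipsed with I at 0° (1.7); H at 120° is eclipsed with H at 120° (1.1); Ph at 240° is eclipsed with tBu at 240° (4.6). Total 7.4 kcal/mol.
tBu at 300° is staggered. Ph at 240° is gauche with tBu at 300° (1.6). Total 1.6 kcal/mol.
The maximum (7.5 kcal/mol) occurs with tBu at 120°.

120°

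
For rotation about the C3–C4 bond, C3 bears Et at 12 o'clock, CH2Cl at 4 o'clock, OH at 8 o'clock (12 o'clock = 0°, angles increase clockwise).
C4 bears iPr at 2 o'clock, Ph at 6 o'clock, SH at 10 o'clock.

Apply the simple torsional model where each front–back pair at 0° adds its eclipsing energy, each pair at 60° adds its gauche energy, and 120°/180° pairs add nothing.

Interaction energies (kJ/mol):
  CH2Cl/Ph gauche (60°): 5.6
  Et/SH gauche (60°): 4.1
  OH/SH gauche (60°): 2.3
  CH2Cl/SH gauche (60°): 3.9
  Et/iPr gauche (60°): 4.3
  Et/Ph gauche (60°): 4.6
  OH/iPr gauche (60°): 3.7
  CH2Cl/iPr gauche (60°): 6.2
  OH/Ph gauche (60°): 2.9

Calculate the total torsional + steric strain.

This conformer (staggered): Et–iPr gauche, Et–SH gauche, CH2Cl–iPr gauche, CH2Cl–Ph gauche, OH–Ph gauche, OH–SH gauche; 4.3 + 4.1 + 6.2 + 5.6 + 2.9 + 2.3 = 25.4 kJ/mol.

25.4 kJ/mol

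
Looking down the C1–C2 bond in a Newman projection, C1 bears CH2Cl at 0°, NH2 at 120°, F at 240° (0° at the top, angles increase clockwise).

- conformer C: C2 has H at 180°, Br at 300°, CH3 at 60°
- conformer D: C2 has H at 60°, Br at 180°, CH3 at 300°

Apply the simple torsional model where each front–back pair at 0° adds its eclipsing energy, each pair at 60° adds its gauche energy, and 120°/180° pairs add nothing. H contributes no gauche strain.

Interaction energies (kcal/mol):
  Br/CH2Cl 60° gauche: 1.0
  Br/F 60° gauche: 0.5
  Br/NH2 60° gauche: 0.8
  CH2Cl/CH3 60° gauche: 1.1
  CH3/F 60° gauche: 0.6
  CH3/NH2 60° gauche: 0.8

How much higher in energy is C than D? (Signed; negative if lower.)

C (staggered): CH2Cl–Br gauche, CH2Cl–CH3 gauche, NH2–CH3 gauche, F–Br gauche; 1.0 + 1.1 + 0.8 + 0.5 = 3.4 kcal/mol.
D (staggered): CH2Cl–CH3 gauche, NH2–Br gauche, F–Br gauche, F–CH3 gauche; 1.1 + 0.8 + 0.5 + 0.6 = 3.0 kcal/mol.
E(C) − E(D) = 3.4 − 3.0 = +0.4 kcal/mol.

+0.4 kcal/mol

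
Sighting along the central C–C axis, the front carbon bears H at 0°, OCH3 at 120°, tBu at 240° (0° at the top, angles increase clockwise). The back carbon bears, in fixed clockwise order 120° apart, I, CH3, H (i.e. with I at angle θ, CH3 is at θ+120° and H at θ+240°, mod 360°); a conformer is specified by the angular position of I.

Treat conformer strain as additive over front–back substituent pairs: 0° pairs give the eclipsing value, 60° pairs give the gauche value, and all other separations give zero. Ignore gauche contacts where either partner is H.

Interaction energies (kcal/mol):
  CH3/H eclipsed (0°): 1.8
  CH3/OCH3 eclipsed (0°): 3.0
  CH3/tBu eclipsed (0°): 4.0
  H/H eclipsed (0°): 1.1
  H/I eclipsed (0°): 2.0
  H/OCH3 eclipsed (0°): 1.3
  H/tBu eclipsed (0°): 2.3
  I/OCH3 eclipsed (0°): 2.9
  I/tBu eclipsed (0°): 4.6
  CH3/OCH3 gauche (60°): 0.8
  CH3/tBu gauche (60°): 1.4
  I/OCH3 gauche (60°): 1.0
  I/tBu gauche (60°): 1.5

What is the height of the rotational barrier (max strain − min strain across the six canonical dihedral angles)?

5.7 kcal/mol

I at 0° (eclipsed): H(0°)/I(0°) eclipsed 2.0; OCH3(120°)/CH3(120°) eclipsed 3.0; tBu(240°)/H(240°) eclipsed 2.3 → 7.3 kcal/mol.
I at 60° (staggered): OCH3(120°)/I(60°) gauche 1.0; OCH3(120°)/CH3(180°) gauche 0.8; tBu(240°)/CH3(180°) gauche 1.4 → 3.2 kcal/mol.
I at 120° (eclipsed): H(0°)/H(0°) eclipsed 1.1; OCH3(120°)/I(120°) eclipsed 2.9; tBu(240°)/CH3(240°) eclipsed 4.0 → 8.0 kcal/mol.
I at 180° (staggered): OCH3(120°)/I(180°) gauche 1.0; tBu(240°)/I(180°) gauche 1.5; tBu(240°)/CH3(300°) gauche 1.4 → 3.9 kcal/mol.
I at 240° (eclipsed): H(0°)/CH3(0°) eclipsed 1.8; OCH3(120°)/H(120°) eclipsed 1.3; tBu(240°)/I(240°) eclipsed 4.6 → 7.7 kcal/mol.
I at 300° (staggered): OCH3(120°)/CH3(60°) gauche 0.8; tBu(240°)/I(300°) gauche 1.5 → 2.3 kcal/mol.
Max at 120° (8.0 kcal/mol), min at 300° (2.3 kcal/mol); barrier = 5.7 kcal/mol.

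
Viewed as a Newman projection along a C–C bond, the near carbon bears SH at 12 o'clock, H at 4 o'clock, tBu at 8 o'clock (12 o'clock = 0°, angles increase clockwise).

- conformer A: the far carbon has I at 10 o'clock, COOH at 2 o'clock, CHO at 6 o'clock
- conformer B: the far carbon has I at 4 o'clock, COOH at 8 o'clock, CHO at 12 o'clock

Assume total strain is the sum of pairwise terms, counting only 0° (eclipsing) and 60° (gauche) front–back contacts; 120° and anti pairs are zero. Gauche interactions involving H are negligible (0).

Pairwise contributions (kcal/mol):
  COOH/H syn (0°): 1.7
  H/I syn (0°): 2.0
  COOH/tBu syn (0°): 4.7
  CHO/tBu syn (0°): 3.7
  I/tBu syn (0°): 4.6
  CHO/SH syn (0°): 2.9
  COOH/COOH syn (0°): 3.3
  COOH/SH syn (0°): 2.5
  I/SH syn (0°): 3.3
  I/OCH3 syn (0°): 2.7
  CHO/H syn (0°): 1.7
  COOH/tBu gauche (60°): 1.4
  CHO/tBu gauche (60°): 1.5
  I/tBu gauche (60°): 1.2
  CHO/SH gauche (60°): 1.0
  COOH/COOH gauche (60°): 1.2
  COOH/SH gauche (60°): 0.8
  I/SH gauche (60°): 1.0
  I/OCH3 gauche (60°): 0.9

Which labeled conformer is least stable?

B

A (staggered): SH–I gauche, SH–COOH gauche, tBu–I gauche, tBu–CHO gauche; 1.0 + 0.8 + 1.2 + 1.5 = 4.5 kcal/mol.
B (eclipsed): SH–CHO eclipsed, H–I eclipsed, tBu–COOH eclipsed; 2.9 + 2.0 + 4.7 = 9.6 kcal/mol.
B has the highest total (9.6 kcal/mol).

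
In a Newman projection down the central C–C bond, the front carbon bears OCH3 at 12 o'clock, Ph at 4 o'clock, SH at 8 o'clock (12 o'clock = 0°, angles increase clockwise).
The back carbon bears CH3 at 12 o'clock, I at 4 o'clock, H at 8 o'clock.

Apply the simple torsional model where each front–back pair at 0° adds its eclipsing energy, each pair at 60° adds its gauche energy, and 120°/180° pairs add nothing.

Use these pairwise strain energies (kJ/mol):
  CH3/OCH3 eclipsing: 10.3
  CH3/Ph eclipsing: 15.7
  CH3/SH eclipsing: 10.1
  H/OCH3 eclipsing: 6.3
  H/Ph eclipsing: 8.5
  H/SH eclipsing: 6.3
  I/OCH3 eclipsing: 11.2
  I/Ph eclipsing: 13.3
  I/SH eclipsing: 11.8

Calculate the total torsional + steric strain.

29.9 kJ/mol

This conformer is eclipsed. OCH3 at 0° is eclipsed with CH3 at 0° (10.3); Ph at 120° is eclipsed with I at 120° (13.3); SH at 240° is eclipsed with H at 240° (6.3). Total 29.9 kJ/mol.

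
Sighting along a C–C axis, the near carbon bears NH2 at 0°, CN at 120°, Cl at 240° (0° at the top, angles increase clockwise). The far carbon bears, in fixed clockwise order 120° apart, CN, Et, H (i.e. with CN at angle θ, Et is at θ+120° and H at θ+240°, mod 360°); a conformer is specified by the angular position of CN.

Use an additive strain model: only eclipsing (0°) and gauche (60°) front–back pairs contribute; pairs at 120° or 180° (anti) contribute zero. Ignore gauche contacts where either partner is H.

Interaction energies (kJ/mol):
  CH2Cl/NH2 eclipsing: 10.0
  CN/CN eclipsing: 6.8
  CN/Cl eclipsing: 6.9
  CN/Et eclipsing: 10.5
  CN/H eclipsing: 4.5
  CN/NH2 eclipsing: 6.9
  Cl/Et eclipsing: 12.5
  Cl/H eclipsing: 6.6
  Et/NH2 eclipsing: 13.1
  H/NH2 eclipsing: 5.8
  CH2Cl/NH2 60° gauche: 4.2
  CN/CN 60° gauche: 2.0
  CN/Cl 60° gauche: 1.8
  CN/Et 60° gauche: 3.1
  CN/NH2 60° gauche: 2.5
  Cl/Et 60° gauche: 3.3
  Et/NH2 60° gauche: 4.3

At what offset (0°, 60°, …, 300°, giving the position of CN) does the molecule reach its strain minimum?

60°

CN at 0° (eclipsed): NH2–CN eclipsed, CN–Et eclipsed, Cl–H eclipsed; 6.9 + 10.5 + 6.6 = 24.0 kJ/mol.
CN at 60° (staggered): NH2–CN gauche, CN–CN gauche, CN–Et gauche, Cl–Et gauche; 2.5 + 2.0 + 3.1 + 3.3 = 10.9 kJ/mol.
CN at 120° (eclipsed): NH2–H eclipsed, CN–CN eclipsed, Cl–Et eclipsed; 5.8 + 6.8 + 12.5 = 25.1 kJ/mol.
CN at 180° (staggered): NH2–Et gauche, CN–CN gauche, Cl–CN gauche, Cl–Et gauche; 4.3 + 2.0 + 1.8 + 3.3 = 11.4 kJ/mol.
CN at 240° (eclipsed): NH2–Et eclipsed, CN–H eclipsed, Cl–CN eclipsed; 13.1 + 4.5 + 6.9 = 24.5 kJ/mol.
CN at 300° (staggered): NH2–CN gauche, NH2–Et gauche, CN–Et gauche, Cl–CN gauche; 2.5 + 4.3 + 3.1 + 1.8 = 11.7 kJ/mol.
The minimum (10.9 kJ/mol) occurs with CN at 60°.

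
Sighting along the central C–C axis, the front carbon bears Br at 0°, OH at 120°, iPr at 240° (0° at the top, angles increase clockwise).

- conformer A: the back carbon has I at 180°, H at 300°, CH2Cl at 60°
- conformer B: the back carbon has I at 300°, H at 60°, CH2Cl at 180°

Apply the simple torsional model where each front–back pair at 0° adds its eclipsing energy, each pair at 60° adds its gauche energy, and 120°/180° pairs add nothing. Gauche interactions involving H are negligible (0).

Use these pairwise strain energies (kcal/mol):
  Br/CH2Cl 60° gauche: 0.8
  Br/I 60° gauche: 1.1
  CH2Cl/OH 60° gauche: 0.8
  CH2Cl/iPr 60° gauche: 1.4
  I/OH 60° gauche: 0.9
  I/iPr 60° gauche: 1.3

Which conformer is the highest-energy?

B

A (staggered): Br(0°)/CH2Cl(60°) gauche 0.8; OH(120°)/I(180°) gauche 0.9; OH(120°)/CH2Cl(60°) gauche 0.8; iPr(240°)/I(180°) gauche 1.3 → 3.8 kcal/mol.
B (staggered): Br(0°)/I(300°) gauche 1.1; OH(120°)/CH2Cl(180°) gauche 0.8; iPr(240°)/I(300°) gauche 1.3; iPr(240°)/CH2Cl(180°) gauche 1.4 → 4.6 kcal/mol.
B has the highest total (4.6 kcal/mol).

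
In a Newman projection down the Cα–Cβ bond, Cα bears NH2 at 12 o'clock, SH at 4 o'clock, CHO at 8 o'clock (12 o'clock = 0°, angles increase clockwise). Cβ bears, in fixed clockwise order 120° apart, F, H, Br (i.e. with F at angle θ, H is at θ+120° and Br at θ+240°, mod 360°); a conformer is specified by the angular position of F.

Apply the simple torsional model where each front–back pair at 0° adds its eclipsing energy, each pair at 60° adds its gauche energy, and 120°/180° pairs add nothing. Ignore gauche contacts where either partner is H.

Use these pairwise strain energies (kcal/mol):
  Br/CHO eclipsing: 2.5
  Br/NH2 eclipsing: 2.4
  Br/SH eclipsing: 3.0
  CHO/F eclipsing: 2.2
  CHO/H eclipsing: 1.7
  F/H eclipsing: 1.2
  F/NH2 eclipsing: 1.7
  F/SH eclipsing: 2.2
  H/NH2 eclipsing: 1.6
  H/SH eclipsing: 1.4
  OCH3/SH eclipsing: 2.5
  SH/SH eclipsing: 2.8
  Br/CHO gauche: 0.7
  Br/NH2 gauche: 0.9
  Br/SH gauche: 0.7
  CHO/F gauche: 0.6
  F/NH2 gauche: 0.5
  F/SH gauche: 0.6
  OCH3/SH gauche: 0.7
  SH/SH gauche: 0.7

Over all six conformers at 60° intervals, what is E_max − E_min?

F at 0° is eclipsed. NH2 at 0° is eclipsed with F at 0° (1.7); SH at 120° is eclipsed with H at 120° (1.4); CHO at 240° is eclipsed with Br at 240° (2.5). Total 5.6 kcal/mol.
F at 60° is staggered. NH2 at 0° is gauche with F at 60° (0.5); NH2 at 0° is gauche with Br at 300° (0.9); SH at 120° is gauche with F at 60° (0.6); CHO at 240° is gauche with Br at 300° (0.7). Total 2.7 kcal/mol.
F at 120° is eclipsed. NH2 at 0° is eclipsed with Br at 0° (2.4); SH at 120° is eclipsed with F at 120° (2.2); CHO at 240° is eclipsed with H at 240° (1.7). Total 6.3 kcal/mol.
F at 180° is staggered. NH2 at 0° is gauche with Br at 60° (0.9); SH at 120° is gauche with F at 180° (0.6); SH at 120° is gauche with Br at 60° (0.7); CHO at 240° is gauche with F at 180° (0.6). Total 2.8 kcal/mol.
F at 240° is eclipsed. NH2 at 0° is eclipsed with H at 0° (1.6); SH at 120° is eclipsed with Br at 120° (3.0); CHO at 240° is eclipsed with F at 240° (2.2). Total 6.8 kcal/mol.
F at 300° is staggered. NH2 at 0° is gauche with F at 300° (0.5); SH at 120° is gauche with Br at 180° (0.7); CHO at 240° is gauche with F at 300° (0.6); CHO at 240° is gauche with Br at 180° (0.7). Total 2.5 kcal/mol.
Max at 240° (6.8 kcal/mol), min at 300° (2.5 kcal/mol); barrier = 4.3 kcal/mol.

4.3 kcal/mol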